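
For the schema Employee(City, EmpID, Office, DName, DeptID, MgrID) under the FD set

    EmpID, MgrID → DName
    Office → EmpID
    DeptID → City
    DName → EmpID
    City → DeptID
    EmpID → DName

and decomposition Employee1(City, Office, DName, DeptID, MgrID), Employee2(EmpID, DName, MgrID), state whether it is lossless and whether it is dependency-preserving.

Lossless test: (DName, MgrID)⁺ = {EmpID, DName, MgrID}, which contains all of one fragment — lossless.
Dependency preservation: Office → EmpID is not contained in any single fragment, but the restricted closure of its left-hand side across the fragments still reaches the right-hand side; the remaining FDs each lie inside some fragment. All dependencies are preserved.

lossless and dependency-preserving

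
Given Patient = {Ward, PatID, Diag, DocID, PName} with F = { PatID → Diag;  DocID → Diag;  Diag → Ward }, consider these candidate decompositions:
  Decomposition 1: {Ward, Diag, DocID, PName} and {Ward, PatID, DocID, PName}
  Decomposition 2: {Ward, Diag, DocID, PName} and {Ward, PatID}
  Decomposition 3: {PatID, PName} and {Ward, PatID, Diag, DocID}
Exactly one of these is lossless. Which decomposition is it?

Decomposition 1: common = {Ward, DocID, PName}, closure = {Ward, Diag, DocID, PName} → lossless.
Decomposition 2: common = {Ward}, closure = {Ward} → lossy.
Decomposition 3: common = {PatID}, closure = {Ward, PatID, Diag} → lossy.

Decomposition 1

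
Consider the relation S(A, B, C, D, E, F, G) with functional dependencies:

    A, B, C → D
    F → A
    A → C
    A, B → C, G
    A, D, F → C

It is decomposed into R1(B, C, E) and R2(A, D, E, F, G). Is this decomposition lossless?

Common attributes: R1 ∩ R2 = {E}.
No dependency enlarges {E}, so (E)⁺ = {E}.
The closure contains neither all of R1 = {B, C, E} nor all of R2 = {A, D, E, F, G}, so the common attributes are not a superkey of either fragment. The join is lossy.

No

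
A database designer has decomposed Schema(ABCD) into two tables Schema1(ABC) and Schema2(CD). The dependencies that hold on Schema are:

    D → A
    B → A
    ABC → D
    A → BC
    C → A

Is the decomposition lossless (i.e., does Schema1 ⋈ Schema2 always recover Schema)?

Common attributes: Schema1 ∩ Schema2 = {C}.
Closure of {C}: C → A applies, adding A; A → BC applies, adding B; ABC → D applies, adding D. So (C)⁺ = {ABCD}.
This closure contains every attribute of Schema1, so Schema1 ∩ Schema2 → Schema1. The join is lossless.

Yes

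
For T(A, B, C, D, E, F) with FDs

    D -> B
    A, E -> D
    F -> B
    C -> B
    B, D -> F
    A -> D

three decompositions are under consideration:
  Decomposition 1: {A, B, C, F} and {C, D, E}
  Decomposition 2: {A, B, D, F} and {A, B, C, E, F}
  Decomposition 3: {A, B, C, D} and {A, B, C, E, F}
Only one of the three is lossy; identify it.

Decomposition 1: common = {C}, closure = {B, C} → lossy.
Decomposition 2: common = {A, B, F}, closure = {A, B, D, F} → lossless.
Decomposition 3: common = {A, B, C}, closure = {A, B, C, D, F} → lossless.

Decomposition 1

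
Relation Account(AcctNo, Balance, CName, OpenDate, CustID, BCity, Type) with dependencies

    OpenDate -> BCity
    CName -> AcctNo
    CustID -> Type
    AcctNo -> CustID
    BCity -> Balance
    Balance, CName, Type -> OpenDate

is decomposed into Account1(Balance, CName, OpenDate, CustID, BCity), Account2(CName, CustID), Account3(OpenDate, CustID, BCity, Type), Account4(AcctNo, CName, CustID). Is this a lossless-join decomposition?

Yes

Chase test. Columns are AcctNo, Balance, CName, OpenDate, CustID, BCity, Type; row i has aⱼ where attribute j ∈ Accounti, else bᵢⱼ.
Initial tableau (one row per fragment):
  row 1: b11 a2 a3 a4 a5 a6 b17
  row 2: b21 b22 a3 b24 a5 b26 b27
  row 3: b31 b32 b33 a4 a5 a6 a7
  row 4: a1 b42 a3 b44 a5 b46 b47
Rows 1 and 2 agree on CName; apply CName→AcctNo and equate their AcctNo entries.
Rows 1 and 4 agree on CName; apply CName→AcctNo and equate their AcctNo entries.
Rows 1 and 2 agree on CustID; apply CustID→Type and equate their Type entries.
Rows 1 and 3 agree on CustID; apply CustID→Type and equate their Type entries.
Rows 1 and 4 agree on CustID; apply CustID→Type and equate their Type entries.
Rows 1 and 3 agree on BCity; apply BCity→Balance and equate their Balance entries.
Row 1 is now all distinguished symbols — the join is lossless.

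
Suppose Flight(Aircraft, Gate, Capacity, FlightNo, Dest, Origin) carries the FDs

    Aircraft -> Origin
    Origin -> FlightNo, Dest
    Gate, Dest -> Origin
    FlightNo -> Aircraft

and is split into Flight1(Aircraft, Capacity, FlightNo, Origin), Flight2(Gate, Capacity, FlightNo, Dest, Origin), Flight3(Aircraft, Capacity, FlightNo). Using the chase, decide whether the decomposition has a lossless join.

Yes

Chase test. Columns are Aircraft, Gate, Capacity, FlightNo, Dest, Origin; row i has aⱼ where attribute j ∈ Flighti, else bᵢⱼ.
Initial tableau (one row per fragment):
  row 1: a1 b12 a3 a4 b15 a6
  row 2: b21 a2 a3 a4 a5 a6
  row 3: a1 b32 a3 a4 b35 b36
Rows 1 and 3 agree on Aircraft; apply Aircraft→Origin and equate their Origin entries.
Rows 1 and 2 agree on Origin; apply Origin→FlightNo, Dest and equate their FlightNo, Dest entries.
Rows 1 and 3 agree on Origin; apply Origin→FlightNo, Dest and equate their FlightNo, Dest entries.
Rows 1 and 2 agree on FlightNo; apply FlightNo→Aircraft and equate their Aircraft entries.
Row 2 is now all distinguished symbols — the join is lossless.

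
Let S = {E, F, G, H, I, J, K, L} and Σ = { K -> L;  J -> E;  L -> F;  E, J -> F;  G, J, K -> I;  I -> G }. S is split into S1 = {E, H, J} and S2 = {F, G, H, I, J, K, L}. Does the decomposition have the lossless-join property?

Yes

Common attributes: S1 ∩ S2 = {H, J}.
Closure of {H, J}: J → E applies, adding E; E, J → F applies, adding F. So (H, J)⁺ = {E, F, H, J}.
This closure contains every attribute of S1, so S1 ∩ S2 → S1. The join is lossless.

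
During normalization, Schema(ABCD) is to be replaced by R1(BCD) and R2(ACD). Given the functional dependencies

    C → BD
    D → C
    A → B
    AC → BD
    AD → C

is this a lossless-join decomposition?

Common attributes: R1 ∩ R2 = {CD}.
Closure of {CD}: C → BD applies, adding B. So (CD)⁺ = {BCD}.
This closure contains every attribute of R1, so R1 ∩ R2 → R1. The join is lossless.

Yes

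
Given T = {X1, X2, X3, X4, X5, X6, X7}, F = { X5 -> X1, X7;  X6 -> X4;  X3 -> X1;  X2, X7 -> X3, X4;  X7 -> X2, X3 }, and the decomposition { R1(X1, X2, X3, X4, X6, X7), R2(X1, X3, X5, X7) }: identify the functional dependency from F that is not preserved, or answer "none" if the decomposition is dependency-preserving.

none

X5 → X1, X7 lies within R2.
X6 → X4 lies within R1.
X3 → X1 lies within R1.
X2, X7 → X3, X4 lies within R1.
X7 → X2, X3 lies within R1.
Every dependency is enforceable on the fragments, so the decomposition is dependency-preserving.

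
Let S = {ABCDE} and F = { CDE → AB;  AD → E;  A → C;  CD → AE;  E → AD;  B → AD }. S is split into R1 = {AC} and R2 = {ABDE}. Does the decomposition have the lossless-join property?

Yes

Common attributes: R1 ∩ R2 = {A}.
Closure of {A}: A → C applies, adding C. So (A)⁺ = {AC}.
This closure contains every attribute of R1, so R1 ∩ R2 → R1. The join is lossless.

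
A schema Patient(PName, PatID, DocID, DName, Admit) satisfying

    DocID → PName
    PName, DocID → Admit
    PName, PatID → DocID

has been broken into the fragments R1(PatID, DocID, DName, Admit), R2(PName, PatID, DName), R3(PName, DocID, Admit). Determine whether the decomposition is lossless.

Yes

Chase test. Columns are PName, PatID, DocID, DName, Admit; row i has aⱼ where attribute j ∈ Ri, else bᵢⱼ.
Initial tableau (one row per fragment):
  row 1: b11 a2 a3 a4 a5
  row 2: a1 a2 b23 a4 b25
  row 3: a1 b32 a3 b34 a5
Rows 1 and 3 agree on DocID; apply DocID→PName and equate their PName entries.
Rows 1 and 2 agree on PName, PatID; apply PName, PatID→DocID and equate their DocID entries.
Rows 1 and 2 agree on PName, DocID; apply PName, DocID→Admit and equate their Admit entries.
Row 1 is now all distinguished symbols — the join is lossless.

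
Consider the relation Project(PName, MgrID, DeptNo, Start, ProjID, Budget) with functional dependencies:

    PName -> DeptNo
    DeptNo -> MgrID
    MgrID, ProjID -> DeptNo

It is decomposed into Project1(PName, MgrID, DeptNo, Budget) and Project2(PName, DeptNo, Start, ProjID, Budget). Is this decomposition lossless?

Common attributes: Project1 ∩ Project2 = {PName, DeptNo, Budget}.
Closure of {PName, DeptNo, Budget}: DeptNo → MgrID applies, adding MgrID. So (PName, DeptNo, Budget)⁺ = {PName, MgrID, DeptNo, Budget}.
This closure contains every attribute of Project1, so Project1 ∩ Project2 → Project1. The join is lossless.

Yes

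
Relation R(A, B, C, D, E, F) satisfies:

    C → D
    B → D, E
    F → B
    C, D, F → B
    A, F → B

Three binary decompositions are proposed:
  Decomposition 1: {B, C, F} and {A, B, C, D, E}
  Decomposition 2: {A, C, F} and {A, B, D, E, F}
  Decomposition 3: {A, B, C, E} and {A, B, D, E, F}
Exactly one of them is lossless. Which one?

Decomposition 2

Decomposition 1: common = {B, C}, closure = {B, C, D, E} → lossy.
Decomposition 2: common = {A, F}, closure = {A, B, D, E, F} → lossless.
Decomposition 3: common = {A, B, E}, closure = {A, B, D, E} → lossy.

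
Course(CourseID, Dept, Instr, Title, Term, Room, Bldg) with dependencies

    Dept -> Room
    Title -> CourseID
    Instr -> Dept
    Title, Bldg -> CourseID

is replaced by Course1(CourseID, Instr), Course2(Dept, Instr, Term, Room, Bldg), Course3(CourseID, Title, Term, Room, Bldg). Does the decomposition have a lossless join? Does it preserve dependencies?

Lossless test (chase): Rows 1 and 2 agree on Instr; apply Instr→Dept and equate their Dept entries. Rows 1 and 2 agree on Dept; apply Dept→Room and equate their Room entries. No row becomes fully distinguished — the join is lossy.
Dependency preservation: every FD's attributes lie within a single fragment, so each can be enforced locally — preserved.

lossy but dependency-preserving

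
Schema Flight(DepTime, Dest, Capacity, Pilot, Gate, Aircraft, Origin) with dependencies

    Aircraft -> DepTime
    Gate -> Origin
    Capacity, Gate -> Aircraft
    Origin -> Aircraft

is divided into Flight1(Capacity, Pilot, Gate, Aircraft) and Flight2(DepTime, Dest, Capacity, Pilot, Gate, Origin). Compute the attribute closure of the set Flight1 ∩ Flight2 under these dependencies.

Flight1 ∩ Flight2 = {Capacity, Pilot, Gate}.
Gate → Origin applies, adding Origin
Capacity, Gate → Aircraft applies, adding Aircraft
Aircraft → DepTime applies, adding DepTime
Closure: {DepTime, Capacity, Pilot, Gate, Aircraft, Origin}.

DepTime, Capacity, Pilot, Gate, Aircraft, Origin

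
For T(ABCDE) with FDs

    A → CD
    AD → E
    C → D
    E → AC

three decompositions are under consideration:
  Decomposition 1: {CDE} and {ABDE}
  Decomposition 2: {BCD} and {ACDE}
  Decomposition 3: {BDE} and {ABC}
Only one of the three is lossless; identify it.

Decomposition 1

Decomposition 1: common = {DE}, closure = {ACDE} → lossless.
Decomposition 2: common = {CD}, closure = {CD} → lossy.
Decomposition 3: common = {B}, closure = {B} → lossy.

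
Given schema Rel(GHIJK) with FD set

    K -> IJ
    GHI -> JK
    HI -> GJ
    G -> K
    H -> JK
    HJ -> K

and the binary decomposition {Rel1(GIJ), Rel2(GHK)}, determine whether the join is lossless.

Yes

Common attributes: Rel1 ∩ Rel2 = {G}.
Closure of {G}: G → K applies, adding K; K → IJ applies, adding IJ. So (G)⁺ = {GIJK}.
This closure contains every attribute of Rel1, so Rel1 ∩ Rel2 → Rel1. The join is lossless.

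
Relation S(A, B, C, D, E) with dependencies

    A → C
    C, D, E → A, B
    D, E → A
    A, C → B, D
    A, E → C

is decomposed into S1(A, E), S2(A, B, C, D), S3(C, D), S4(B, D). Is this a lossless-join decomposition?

Yes

Chase test. Columns are A, B, C, D, E; row i has aⱼ where attribute j ∈ Si, else bᵢⱼ.
Initial tableau (one row per fragment):
  row 1: a1 b12 b13 b14 a5
  row 2: a1 a2 a3 a4 b25
  row 3: b31 b32 a3 a4 b35
  row 4: b41 a2 b43 a4 b45
Rows 1 and 2 agree on A; apply A→C and equate their C entries.
Rows 1 and 2 agree on A, C; apply A, C→B, D and equate their B, D entries.
Row 1 is now all distinguished symbols — the join is lossless.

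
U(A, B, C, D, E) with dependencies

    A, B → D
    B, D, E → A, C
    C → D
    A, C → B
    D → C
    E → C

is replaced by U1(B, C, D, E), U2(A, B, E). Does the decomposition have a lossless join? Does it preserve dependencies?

lossless but not dependency-preserving

Lossless test: (B, E)⁺ = {A, B, C, D, E}, which contains all of one fragment — lossless.
Dependency preservation: the restricted closure of {A, B} across the fragments never reaches {D}, so A, B → D cannot be enforced without a join — not preserved.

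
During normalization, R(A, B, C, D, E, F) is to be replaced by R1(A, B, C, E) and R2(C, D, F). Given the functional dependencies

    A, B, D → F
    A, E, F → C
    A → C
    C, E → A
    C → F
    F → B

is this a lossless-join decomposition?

No

Common attributes: R1 ∩ R2 = {C}.
Closure of {C}: C → F applies, adding F; F → B applies, adding B. So (C)⁺ = {B, C, F}.
The closure contains neither all of R1 = {A, B, C, E} nor all of R2 = {C, D, F}, so the common attributes are not a superkey of either fragment. The join is lossy.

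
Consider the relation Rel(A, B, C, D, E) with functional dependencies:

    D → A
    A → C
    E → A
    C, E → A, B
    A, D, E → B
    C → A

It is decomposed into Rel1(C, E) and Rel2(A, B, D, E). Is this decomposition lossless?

Common attributes: Rel1 ∩ Rel2 = {E}.
Closure of {E}: E → A applies, adding A; A → C applies, adding C; C, E → A, B applies, adding B. So (E)⁺ = {A, B, C, E}.
This closure contains every attribute of Rel1, so Rel1 ∩ Rel2 → Rel1. The join is lossless.

Yes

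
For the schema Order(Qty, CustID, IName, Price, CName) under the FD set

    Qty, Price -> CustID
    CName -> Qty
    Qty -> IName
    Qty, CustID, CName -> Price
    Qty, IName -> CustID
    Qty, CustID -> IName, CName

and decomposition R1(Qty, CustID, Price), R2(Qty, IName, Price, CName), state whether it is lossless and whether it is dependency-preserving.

Lossless test: (Qty, Price)⁺ = {Qty, CustID, IName, Price, CName}, which contains all of one fragment — lossless.
Dependency preservation: Qty, CustID, CName → Price; Qty, IName → CustID; Qty, CustID → IName, CName are not contained in any single fragment, but the restricted closure of each left-hand side across the fragments still reaches the right-hand side; the remaining FDs each lie inside some fragment. All dependencies are preserved.

lossless and dependency-preserving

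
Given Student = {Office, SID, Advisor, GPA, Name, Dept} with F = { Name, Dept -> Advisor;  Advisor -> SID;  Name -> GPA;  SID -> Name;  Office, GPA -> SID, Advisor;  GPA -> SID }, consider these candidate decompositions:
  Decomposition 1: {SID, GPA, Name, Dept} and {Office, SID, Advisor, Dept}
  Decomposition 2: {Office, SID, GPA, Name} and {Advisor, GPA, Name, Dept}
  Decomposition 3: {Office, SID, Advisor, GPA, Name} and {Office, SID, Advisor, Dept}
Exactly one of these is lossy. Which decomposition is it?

Decomposition 1: common = {SID, Dept}, closure = {SID, Advisor, GPA, Name, Dept} → lossless.
Decomposition 2: common = {GPA, Name}, closure = {SID, GPA, Name} → lossy.
Decomposition 3: common = {Office, SID, Advisor}, closure = {Office, SID, Advisor, GPA, Name} → lossless.

Decomposition 2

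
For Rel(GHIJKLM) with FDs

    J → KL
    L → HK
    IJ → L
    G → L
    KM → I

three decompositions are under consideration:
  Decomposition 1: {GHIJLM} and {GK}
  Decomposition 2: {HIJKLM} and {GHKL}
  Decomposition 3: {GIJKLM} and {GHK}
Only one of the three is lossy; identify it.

Decomposition 1: common = {G}, closure = {GHKL} → lossless.
Decomposition 2: common = {HKL}, closure = {HKL} → lossy.
Decomposition 3: common = {GK}, closure = {GHKL} → lossless.

Decomposition 2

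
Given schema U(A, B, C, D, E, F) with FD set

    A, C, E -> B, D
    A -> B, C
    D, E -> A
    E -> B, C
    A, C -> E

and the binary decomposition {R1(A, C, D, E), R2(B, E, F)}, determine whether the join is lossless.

Common attributes: R1 ∩ R2 = {E}.
Closure of {E}: E → B, C applies, adding B, C. So (E)⁺ = {B, C, E}.
The closure contains neither all of R1 = {A, C, D, E} nor all of R2 = {B, E, F}, so the common attributes are not a superkey of either fragment. The join is lossy.

No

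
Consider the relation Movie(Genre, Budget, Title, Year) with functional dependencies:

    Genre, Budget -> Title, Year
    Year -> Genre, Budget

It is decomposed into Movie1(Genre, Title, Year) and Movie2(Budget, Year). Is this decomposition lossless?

Common attributes: Movie1 ∩ Movie2 = {Year}.
Closure of {Year}: Year → Genre, Budget applies, adding Genre, Budget; Genre, Budget → Title, Year applies, adding Title. So (Year)⁺ = {Genre, Budget, Title, Year}.
This closure contains every attribute of Movie1, so Movie1 ∩ Movie2 → Movie1. The join is lossless.

Yes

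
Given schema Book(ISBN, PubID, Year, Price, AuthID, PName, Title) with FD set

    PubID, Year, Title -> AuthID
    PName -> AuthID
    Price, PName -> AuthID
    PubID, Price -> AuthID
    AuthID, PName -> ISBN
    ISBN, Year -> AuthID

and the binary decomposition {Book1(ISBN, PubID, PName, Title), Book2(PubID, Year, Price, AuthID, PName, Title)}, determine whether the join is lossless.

Yes

Common attributes: Book1 ∩ Book2 = {PubID, PName, Title}.
Closure of {PubID, PName, Title}: PName → AuthID applies, adding AuthID; AuthID, PName → ISBN applies, adding ISBN. So (PubID, PName, Title)⁺ = {ISBN, PubID, AuthID, PName, Title}.
This closure contains every attribute of Book1, so Book1 ∩ Book2 → Book1. The join is lossless.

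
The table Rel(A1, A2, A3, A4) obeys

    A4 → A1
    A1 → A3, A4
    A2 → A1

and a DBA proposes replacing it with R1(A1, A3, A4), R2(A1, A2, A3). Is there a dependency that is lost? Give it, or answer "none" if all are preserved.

none

A4 → A1 lies within R1.
A1 → A3, A4 lies within R1.
A2 → A1 lies within R2.
Every dependency is enforceable on the fragments, so the decomposition is dependency-preserving.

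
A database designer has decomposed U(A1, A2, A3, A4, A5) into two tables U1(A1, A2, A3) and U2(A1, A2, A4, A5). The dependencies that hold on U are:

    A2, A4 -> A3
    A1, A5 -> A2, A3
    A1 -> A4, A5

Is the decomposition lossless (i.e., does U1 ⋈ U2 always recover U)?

Common attributes: U1 ∩ U2 = {A1, A2}.
Closure of {A1, A2}: A1 → A4, A5 applies, adding A4, A5; A2, A4 → A3 applies, adding A3. So (A1, A2)⁺ = {A1, A2, A3, A4, A5}.
This closure contains every attribute of U1, so U1 ∩ U2 → U1. The join is lossless.

Yes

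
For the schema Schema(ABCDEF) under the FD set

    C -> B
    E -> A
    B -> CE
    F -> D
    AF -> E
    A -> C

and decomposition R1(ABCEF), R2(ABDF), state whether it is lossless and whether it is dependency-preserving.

Lossless test: (ABF)⁺ = {ABCDEF}, which contains all of one fragment — lossless.
Dependency preservation: every FD's attributes lie within a single fragment, so each can be enforced locally — preserved.

lossless and dependency-preserving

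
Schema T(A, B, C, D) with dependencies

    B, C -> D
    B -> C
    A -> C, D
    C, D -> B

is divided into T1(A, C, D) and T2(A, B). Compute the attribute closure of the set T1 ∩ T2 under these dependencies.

T1 ∩ T2 = {A}.
A → C, D applies, adding C, D
C, D → B applies, adding B
Closure: {A, B, C, D}.

A, B, C, D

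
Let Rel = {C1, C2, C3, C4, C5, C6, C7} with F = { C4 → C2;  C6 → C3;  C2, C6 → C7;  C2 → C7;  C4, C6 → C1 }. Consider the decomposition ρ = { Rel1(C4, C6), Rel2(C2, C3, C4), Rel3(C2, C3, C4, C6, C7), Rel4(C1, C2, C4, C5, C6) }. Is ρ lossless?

Yes

Chase test. Columns are C1, C2, C3, C4, C5, C6, C7; row i has aⱼ where attribute j ∈ Reli, else bᵢⱼ.
Initial tableau (one row per fragment):
  row 1: b11 b12 b13 a4 b15 a6 b17
  row 2: b21 a2 a3 a4 b25 b26 b27
  row 3: b31 a2 a3 a4 b35 a6 a7
  row 4: a1 a2 b43 a4 a5 a6 b47
Rows 1 and 2 agree on C4; apply C4→C2 and equate their C2 entries.
Rows 1 and 3 agree on C6; apply C6→C3 and equate their C3 entries.
Rows 1 and 4 agree on C6; apply C6→C3 and equate their C3 entries.
Rows 1 and 3 agree on C2, C6; apply C2, C6→C7 and equate their C7 entries.
Rows 1 and 4 agree on C2, C6; apply C2, C6→C7 and equate their C7 entries.
Rows 1 and 2 agree on C2; apply C2→C7 and equate their C7 entries.
Rows 1 and 3 agree on C4, C6; apply C4, C6→C1 and equate their C1 entries.
Rows 1 and 4 agree on C4, C6; apply C4, C6→C1 and equate their C1 entries.
Row 4 is now all distinguished symbols — the join is lossless.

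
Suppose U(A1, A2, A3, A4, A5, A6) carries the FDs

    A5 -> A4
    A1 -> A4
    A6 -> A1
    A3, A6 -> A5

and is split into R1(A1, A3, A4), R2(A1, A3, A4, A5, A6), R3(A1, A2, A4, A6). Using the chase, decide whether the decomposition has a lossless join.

No

Chase test. Columns are A1, A2, A3, A4, A5, A6; row i has aⱼ where attribute j ∈ Ri, else bᵢⱼ.
Initial tableau (one row per fragment):
  row 1: a1 b12 a3 a4 b15 b16
  row 2: a1 b22 a3 a4 a5 a6
  row 3: a1 a2 b33 a4 b35 a6
No row becomes fully distinguished — the join is lossy.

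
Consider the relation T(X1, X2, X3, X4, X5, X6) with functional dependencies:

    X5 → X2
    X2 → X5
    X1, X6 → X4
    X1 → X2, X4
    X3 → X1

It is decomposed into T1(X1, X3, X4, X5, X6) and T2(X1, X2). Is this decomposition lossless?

Yes

Common attributes: T1 ∩ T2 = {X1}.
Closure of {X1}: X1 → X2, X4 applies, adding X2, X4; X2 → X5 applies, adding X5. So (X1)⁺ = {X1, X2, X4, X5}.
This closure contains every attribute of T2, so T1 ∩ T2 → T2. The join is lossless.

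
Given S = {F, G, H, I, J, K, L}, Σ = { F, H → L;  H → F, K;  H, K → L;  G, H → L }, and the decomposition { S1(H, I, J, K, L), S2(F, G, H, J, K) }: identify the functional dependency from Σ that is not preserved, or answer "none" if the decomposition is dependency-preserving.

F, H → L: restricted closure across fragments reaches L.
H → F, K lies within S2.
H, K → L lies within S1.
G, H → L: restricted closure across fragments reaches L.
Every dependency is enforceable on the fragments, so the decomposition is dependency-preserving.

none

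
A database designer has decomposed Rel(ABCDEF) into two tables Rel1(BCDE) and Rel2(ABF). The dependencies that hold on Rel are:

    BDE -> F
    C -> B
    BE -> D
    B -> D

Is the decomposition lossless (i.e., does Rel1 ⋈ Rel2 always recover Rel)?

No

Common attributes: Rel1 ∩ Rel2 = {B}.
Closure of {B}: B → D applies, adding D. So (B)⁺ = {BD}.
The closure contains neither all of Rel1 = {BCDE} nor all of Rel2 = {ABF}, so the common attributes are not a superkey of either fragment. The join is lossy.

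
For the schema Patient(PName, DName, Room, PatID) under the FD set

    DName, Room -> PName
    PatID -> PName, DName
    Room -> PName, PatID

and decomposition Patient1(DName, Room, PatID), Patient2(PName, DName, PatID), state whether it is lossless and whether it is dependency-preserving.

Lossless test: (DName, PatID)⁺ = {PName, DName, PatID}, which contains all of one fragment — lossless.
Dependency preservation: DName, Room → PName; Room → PName, PatID are not contained in any single fragment, but the restricted closure of each left-hand side across the fragments still reaches the right-hand side; the remaining FDs each lie inside some fragment. All dependencies are preserved.

lossless and dependency-preserving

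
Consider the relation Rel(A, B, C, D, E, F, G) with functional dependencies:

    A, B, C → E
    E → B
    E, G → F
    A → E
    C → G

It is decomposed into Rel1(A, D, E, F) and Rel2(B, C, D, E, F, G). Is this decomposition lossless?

No

Common attributes: Rel1 ∩ Rel2 = {D, E, F}.
Closure of {D, E, F}: E → B applies, adding B. So (D, E, F)⁺ = {B, D, E, F}.
The closure contains neither all of Rel1 = {A, D, E, F} nor all of Rel2 = {B, C, D, E, F, G}, so the common attributes are not a superkey of either fragment. The join is lossy.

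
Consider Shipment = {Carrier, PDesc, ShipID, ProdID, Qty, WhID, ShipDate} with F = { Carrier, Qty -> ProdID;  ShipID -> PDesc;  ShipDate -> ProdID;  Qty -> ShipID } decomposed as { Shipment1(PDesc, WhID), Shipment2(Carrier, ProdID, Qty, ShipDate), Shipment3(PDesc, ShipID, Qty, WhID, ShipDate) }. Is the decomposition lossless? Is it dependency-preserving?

lossy but dependency-preserving

Lossless test (chase): Rows 2 and 3 agree on ShipDate; apply ShipDate→ProdID and equate their ProdID entries. Rows 2 and 3 agree on Qty; apply Qty→ShipID and equate their ShipID entries. Rows 2 and 3 agree on ShipID; apply ShipID→PDesc and equate their PDesc entries. No row becomes fully distinguished — the join is lossy.
Dependency preservation: every FD's attributes lie within a single fragment, so each can be enforced locally — preserved.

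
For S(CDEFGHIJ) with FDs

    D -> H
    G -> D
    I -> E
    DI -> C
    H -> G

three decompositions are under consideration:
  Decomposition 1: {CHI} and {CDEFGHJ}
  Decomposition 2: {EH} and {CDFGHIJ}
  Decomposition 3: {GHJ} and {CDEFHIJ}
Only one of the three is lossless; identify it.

Decomposition 1: common = {CH}, closure = {CDGH} → lossy.
Decomposition 2: common = {H}, closure = {DGH} → lossy.
Decomposition 3: common = {HJ}, closure = {DGHJ} → lossless.

Decomposition 3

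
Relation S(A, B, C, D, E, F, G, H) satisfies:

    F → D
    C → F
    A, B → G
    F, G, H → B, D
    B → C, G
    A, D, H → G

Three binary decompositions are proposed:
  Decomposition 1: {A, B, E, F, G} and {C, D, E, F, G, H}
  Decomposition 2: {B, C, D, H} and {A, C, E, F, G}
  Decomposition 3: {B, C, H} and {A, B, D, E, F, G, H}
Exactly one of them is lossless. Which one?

Decomposition 3

Decomposition 1: common = {E, F, G}, closure = {D, E, F, G} → lossy.
Decomposition 2: common = {C}, closure = {C, D, F} → lossy.
Decomposition 3: common = {B, H}, closure = {B, C, D, F, G, H} → lossless.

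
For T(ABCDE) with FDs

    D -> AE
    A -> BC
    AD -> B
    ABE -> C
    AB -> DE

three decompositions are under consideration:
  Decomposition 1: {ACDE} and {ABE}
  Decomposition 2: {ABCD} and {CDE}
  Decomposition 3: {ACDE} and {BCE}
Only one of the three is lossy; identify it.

Decomposition 3

Decomposition 1: common = {AE}, closure = {ABCDE} → lossless.
Decomposition 2: common = {CD}, closure = {ABCDE} → lossless.
Decomposition 3: common = {CE}, closure = {CE} → lossy.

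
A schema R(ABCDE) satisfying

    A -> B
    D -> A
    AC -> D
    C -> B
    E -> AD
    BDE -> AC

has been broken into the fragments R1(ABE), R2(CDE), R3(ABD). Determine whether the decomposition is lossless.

Chase test. Columns are ABCDE; row i has aⱼ where attribute j ∈ Ri, else bᵢⱼ.
Initial tableau (one row per fragment):
  row 1: a1 a2 b13 b14 a5
  row 2: b21 b22 a3 a4 a5
  row 3: a1 a2 b33 a4 b35
Rows 2 and 3 agree on D; apply D→A and equate their A entries.
Rows 1 and 2 agree on E; apply E→AD and equate their AD entries.
Rows 1 and 2 agree on A; apply A→B and equate their B entries.
Rows 1 and 2 agree on BDE; apply BDE→AC and equate their AC entries.
Row 1 is now all distinguished symbols — the join is lossless.

Yes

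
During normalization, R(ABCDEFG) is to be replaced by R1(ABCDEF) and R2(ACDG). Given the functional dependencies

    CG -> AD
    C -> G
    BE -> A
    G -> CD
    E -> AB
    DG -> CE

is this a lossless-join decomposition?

Yes

Common attributes: R1 ∩ R2 = {ACD}.
Closure of {ACD}: C → G applies, adding G; DG → CE applies, adding E; E → AB applies, adding B. So (ACD)⁺ = {ABCDEG}.
This closure contains every attribute of R2, so R1 ∩ R2 → R2. The join is lossless.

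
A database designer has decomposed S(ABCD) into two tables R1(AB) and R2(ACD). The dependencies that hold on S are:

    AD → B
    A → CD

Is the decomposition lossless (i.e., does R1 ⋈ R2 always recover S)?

Yes

Common attributes: R1 ∩ R2 = {A}.
Closure of {A}: A → CD applies, adding CD; AD → B applies, adding B. So (A)⁺ = {ABCD}.
This closure contains every attribute of R1, so R1 ∩ R2 → R1. The join is lossless.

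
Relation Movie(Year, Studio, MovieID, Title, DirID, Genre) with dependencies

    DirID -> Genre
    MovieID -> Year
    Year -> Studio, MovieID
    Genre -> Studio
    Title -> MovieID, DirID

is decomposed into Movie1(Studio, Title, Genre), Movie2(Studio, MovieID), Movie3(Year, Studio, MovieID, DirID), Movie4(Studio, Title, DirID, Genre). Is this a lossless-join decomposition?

No

Chase test. Columns are Year, Studio, MovieID, Title, DirID, Genre; row i has aⱼ where attribute j ∈ Moviei, else bᵢⱼ.
Initial tableau (one row per fragment):
  row 1: b11 a2 b13 a4 b15 a6
  row 2: b21 a2 a3 b24 b25 b26
  row 3: a1 a2 a3 b34 a5 b36
  row 4: b41 a2 b43 a4 a5 a6
Rows 3 and 4 agree on DirID; apply DirID→Genre and equate their Genre entries.
Rows 2 and 3 agree on MovieID; apply MovieID→Year and equate their Year entries.
Rows 1 and 4 agree on Title; apply Title→MovieID, DirID and equate their MovieID, DirID entries.
Rows 1 and 4 agree on MovieID; apply MovieID→Year and equate their Year entries.
No row becomes fully distinguished — the join is lossy.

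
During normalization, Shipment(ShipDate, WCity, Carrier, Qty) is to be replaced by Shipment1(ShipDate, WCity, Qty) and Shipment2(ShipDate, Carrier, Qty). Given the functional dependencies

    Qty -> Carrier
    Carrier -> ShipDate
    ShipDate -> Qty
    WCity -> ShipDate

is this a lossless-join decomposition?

Common attributes: Shipment1 ∩ Shipment2 = {ShipDate, Qty}.
Closure of {ShipDate, Qty}: Qty → Carrier applies, adding Carrier. So (ShipDate, Qty)⁺ = {ShipDate, Carrier, Qty}.
This closure contains every attribute of Shipment2, so Shipment1 ∩ Shipment2 → Shipment2. The join is lossless.

Yes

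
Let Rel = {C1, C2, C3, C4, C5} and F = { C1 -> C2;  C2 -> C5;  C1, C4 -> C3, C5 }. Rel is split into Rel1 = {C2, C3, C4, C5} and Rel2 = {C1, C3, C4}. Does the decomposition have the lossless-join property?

Common attributes: Rel1 ∩ Rel2 = {C3, C4}.
No dependency enlarges {C3, C4}, so (C3, C4)⁺ = {C3, C4}.
The closure contains neither all of Rel1 = {C2, C3, C4, C5} nor all of Rel2 = {C1, C3, C4}, so the common attributes are not a superkey of either fragment. The join is lossy.

No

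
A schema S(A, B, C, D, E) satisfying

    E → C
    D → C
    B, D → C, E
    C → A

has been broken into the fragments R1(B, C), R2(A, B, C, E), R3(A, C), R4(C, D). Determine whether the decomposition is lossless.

Chase test. Columns are A, B, C, D, E; row i has aⱼ where attribute j ∈ Ri, else bᵢⱼ.
Initial tableau (one row per fragment):
  row 1: b11 a2 a3 b14 b15
  row 2: a1 a2 a3 b24 a5
  row 3: a1 b32 a3 b34 b35
  row 4: b41 b42 a3 a4 b45
Rows 1 and 2 agree on C; apply C→A and equate their A entries.
Rows 1 and 4 agree on C; apply C→A and equate their A entries.
No row becomes fully distinguished — the join is lossy.

No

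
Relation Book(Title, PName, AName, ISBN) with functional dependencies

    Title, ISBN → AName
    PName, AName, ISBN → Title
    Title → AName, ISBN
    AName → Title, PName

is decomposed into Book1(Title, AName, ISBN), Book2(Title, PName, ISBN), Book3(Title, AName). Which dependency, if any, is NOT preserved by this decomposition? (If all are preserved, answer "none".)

Title, ISBN → AName lies within Book1.
PName, AName, ISBN → Title: restricted closure across fragments reaches Title.
Title → AName, ISBN lies within Book1.
AName → Title, PName: restricted closure across fragments reaches Title, PName.
Every dependency is enforceable on the fragments, so the decomposition is dependency-preserving.

none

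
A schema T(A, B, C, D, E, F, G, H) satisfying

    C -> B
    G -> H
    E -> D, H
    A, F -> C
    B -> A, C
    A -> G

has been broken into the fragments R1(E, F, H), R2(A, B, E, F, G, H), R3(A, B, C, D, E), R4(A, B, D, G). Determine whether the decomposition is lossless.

Chase test. Columns are A, B, C, D, E, F, G, H; row i has aⱼ where attribute j ∈ Ri, else bᵢⱼ.
Initial tableau (one row per fragment):
  row 1: b11 b12 b13 b14 a5 a6 b17 a8
  row 2: a1 a2 b23 b24 a5 a6 a7 a8
  row 3: a1 a2 a3 a4 a5 b36 b37 b38
  row 4: a1 a2 b43 a4 b45 b46 a7 b48
Rows 2 and 4 agree on G; apply G→H and equate their H entries.
Rows 1 and 2 agree on E; apply E→D, H and equate their D, H entries.
Rows 1 and 3 agree on E; apply E→D, H and equate their D, H entries.
Rows 2 and 3 agree on B; apply B→A, C and equate their A, C entries.
Rows 2 and 4 agree on B; apply B→A, C and equate their A, C entries.
Rows 2 and 3 agree on A; apply A→G and equate their G entries.
Row 2 is now all distinguished symbols — the join is lossless.

Yes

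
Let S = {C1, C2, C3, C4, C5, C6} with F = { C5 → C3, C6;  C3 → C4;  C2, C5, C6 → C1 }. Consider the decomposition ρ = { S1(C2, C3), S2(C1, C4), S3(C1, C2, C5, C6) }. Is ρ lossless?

Chase test. Columns are C1, C2, C3, C4, C5, C6; row i has aⱼ where attribute j ∈ Si, else bᵢⱼ.
Initial tableau (one row per fragment):
  row 1: b11 a2 a3 b14 b15 b16
  row 2: a1 b22 b23 a4 b25 b26
  row 3: a1 a2 b33 b34 a5 a6
No row becomes fully distinguished — the join is lossy.

No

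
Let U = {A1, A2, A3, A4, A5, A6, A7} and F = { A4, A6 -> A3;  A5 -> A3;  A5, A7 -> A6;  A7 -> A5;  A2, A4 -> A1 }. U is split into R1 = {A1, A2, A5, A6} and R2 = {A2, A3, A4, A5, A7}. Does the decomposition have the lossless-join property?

No

Common attributes: R1 ∩ R2 = {A2, A5}.
Closure of {A2, A5}: A5 → A3 applies, adding A3. So (A2, A5)⁺ = {A2, A3, A5}.
The closure contains neither all of R1 = {A1, A2, A5, A6} nor all of R2 = {A2, A3, A4, A5, A7}, so the common attributes are not a superkey of either fragment. The join is lossy.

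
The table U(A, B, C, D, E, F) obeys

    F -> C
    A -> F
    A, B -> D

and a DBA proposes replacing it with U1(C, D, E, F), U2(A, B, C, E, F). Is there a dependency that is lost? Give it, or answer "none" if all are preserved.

A, B -> D

Check A, B → D: no single fragment contains all of {A, B, D}, and the restricted closure of {A, B} across the fragments never reaches {D}.
F → C is preserved.
A → F is preserved.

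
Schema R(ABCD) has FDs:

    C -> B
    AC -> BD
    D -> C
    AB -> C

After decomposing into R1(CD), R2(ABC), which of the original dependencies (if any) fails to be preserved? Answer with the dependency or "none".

Check AC → BD: no single fragment contains all of {ABCD}, and the restricted closure of {AC} across the fragments never reaches {BD}.
C → B is preserved.
D → C is preserved.
AB → C is preserved.

AC -> BD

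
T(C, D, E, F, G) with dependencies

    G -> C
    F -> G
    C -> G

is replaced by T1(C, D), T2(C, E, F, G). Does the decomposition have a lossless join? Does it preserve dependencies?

Lossless test: (C)⁺ = {C, G}, which is a superkey of neither fragment — lossy.
Dependency preservation: every FD's attributes lie within a single fragment, so each can be enforced locally — preserved.

lossy but dependency-preserving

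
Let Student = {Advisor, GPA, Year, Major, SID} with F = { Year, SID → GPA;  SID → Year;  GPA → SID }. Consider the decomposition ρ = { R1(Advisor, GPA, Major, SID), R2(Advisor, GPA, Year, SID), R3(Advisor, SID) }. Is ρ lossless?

Yes

Chase test. Columns are Advisor, GPA, Year, Major, SID; row i has aⱼ where attribute j ∈ Ri, else bᵢⱼ.
Initial tableau (one row per fragment):
  row 1: a1 a2 b13 a4 a5
  row 2: a1 a2 a3 b24 a5
  row 3: a1 b32 b33 b34 a5
Rows 1 and 2 agree on SID; apply SID→Year and equate their Year entries.
Rows 1 and 3 agree on SID; apply SID→Year and equate their Year entries.
Rows 1 and 3 agree on Year, SID; apply Year, SID→GPA and equate their GPA entries.
Row 1 is now all distinguished symbols — the join is lossless.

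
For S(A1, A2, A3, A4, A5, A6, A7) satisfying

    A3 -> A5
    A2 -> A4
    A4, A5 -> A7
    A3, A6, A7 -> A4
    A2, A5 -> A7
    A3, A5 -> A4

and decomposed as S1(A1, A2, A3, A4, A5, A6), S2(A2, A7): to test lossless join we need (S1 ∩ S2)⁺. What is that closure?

A2, A4

S1 ∩ S2 = {A2}.
A2 → A4 applies, adding A4
Closure: {A2, A4}.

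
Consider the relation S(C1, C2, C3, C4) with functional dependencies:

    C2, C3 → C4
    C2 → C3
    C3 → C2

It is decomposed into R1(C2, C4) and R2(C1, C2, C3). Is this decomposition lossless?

Common attributes: R1 ∩ R2 = {C2}.
Closure of {C2}: C2 → C3 applies, adding C3; C2, C3 → C4 applies, adding C4. So (C2)⁺ = {C2, C3, C4}.
This closure contains every attribute of R1, so R1 ∩ R2 → R1. The join is lossless.

Yes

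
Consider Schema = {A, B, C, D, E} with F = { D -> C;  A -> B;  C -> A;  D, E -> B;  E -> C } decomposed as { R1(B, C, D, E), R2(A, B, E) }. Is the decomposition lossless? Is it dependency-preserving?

Lossless test: (B, E)⁺ = {A, B, C, E}, which contains all of one fragment — lossless.
Dependency preservation: the restricted closure of {C} across the fragments never reaches {A}, so C → A cannot be enforced without a join — not preserved.

lossless but not dependency-preserving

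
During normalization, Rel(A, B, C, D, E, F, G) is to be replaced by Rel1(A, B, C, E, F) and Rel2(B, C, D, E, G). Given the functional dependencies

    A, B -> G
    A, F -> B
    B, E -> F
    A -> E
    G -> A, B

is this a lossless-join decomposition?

No

Common attributes: Rel1 ∩ Rel2 = {B, C, E}.
Closure of {B, C, E}: B, E → F applies, adding F. So (B, C, E)⁺ = {B, C, E, F}.
The closure contains neither all of Rel1 = {A, B, C, E, F} nor all of Rel2 = {B, C, D, E, G}, so the common attributes are not a superkey of either fragment. The join is lossy.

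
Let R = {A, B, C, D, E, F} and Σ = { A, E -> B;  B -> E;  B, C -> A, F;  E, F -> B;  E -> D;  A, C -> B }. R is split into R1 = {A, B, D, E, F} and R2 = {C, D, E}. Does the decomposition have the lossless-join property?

No

Common attributes: R1 ∩ R2 = {D, E}.
No dependency enlarges {D, E}, so (D, E)⁺ = {D, E}.
The closure contains neither all of R1 = {A, B, D, E, F} nor all of R2 = {C, D, E}, so the common attributes are not a superkey of either fragment. The join is lossy.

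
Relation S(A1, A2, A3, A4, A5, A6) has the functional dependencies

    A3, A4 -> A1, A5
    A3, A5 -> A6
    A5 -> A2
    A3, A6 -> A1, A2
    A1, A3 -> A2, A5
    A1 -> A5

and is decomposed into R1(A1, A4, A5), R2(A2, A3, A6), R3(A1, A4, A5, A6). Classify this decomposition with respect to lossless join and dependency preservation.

Lossless test (chase): Rows 1 and 3 agree on A5; apply A5→A2 and equate their A2 entries. No row becomes fully distinguished — the join is lossy.
Dependency preservation: the restricted closure of {A3, A4} across the fragments never reaches {A1, A5}, so A3, A4 → A1, A5 cannot be enforced without a join — not preserved.

lossy and not dependency-preserving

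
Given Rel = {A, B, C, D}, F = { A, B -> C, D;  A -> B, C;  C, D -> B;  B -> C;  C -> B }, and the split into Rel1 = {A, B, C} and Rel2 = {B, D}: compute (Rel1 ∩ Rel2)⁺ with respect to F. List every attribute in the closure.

Rel1 ∩ Rel2 = {B}.
B → C applies, adding C
Closure: {B, C}.

B, C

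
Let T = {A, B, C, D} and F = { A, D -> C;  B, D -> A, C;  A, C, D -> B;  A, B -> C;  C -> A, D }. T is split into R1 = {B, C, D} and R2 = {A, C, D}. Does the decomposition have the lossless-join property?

Yes

Common attributes: R1 ∩ R2 = {C, D}.
Closure of {C, D}: C → A, D applies, adding A; A, C, D → B applies, adding B. So (C, D)⁺ = {A, B, C, D}.
This closure contains every attribute of R1, so R1 ∩ R2 → R1. The join is lossless.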